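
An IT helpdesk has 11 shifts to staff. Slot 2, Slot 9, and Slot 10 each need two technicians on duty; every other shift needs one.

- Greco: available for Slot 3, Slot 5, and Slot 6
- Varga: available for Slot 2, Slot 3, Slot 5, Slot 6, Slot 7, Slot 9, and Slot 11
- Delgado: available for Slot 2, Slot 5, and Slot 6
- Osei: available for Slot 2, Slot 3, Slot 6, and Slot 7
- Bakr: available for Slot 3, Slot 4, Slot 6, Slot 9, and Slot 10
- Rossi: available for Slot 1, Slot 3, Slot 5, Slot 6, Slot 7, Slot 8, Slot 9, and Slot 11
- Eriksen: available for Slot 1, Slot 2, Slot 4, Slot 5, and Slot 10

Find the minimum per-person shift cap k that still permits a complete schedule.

With 7 technicians and 14 worker-slots to fill, someone must work at least ⌈14/7⌉ = 2 shifts, so k ≥ 2.
k = 2 works: Slot 1→Rossi, Slot 2→Delgado+Osei, Slot 3→Greco, Slot 4→Eriksen, Slot 5→Greco, Slot 6→Delgado, Slot 7→Osei, Slot 8→Rossi, Slot 9→Varga+Bakr, Slot 10→Bakr+Eriksen, Slot 11→Varga.
Loads: Greco 2, Varga 2, Delgado 2, Osei 2, Bakr 2, Rossi 2, Eriksen 2 — all ≤ 2.

2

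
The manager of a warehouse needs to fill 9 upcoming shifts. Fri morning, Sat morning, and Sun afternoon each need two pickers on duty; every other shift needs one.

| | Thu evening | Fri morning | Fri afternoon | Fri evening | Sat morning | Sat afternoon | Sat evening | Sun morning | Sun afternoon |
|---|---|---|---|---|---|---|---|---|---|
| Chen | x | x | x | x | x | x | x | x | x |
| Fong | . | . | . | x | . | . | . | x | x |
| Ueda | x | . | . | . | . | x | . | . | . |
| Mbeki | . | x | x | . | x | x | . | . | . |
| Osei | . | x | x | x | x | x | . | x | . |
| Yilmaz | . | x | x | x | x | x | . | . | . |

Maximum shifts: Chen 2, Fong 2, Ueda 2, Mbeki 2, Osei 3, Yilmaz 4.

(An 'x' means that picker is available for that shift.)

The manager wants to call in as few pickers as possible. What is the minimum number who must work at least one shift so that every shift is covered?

12 slots to fill and no one can take more than 4, so at least ⌈12/4⌉ = 3 pickers are needed.
Any 4 pickers together have capacity at most 4+3+2+2 = 11 < 12 slots, so 4 can never suffice.
Chen, Fong, Ueda, Mbeki, and Yilmaz alone can cover everything: Thu evening→Ueda, Fri morning→Mbeki+Yilmaz, Fri afternoon→Yilmaz, Fri evening→Yilmaz, Sat morning→Mbeki+Yilmaz, Sat afternoon→Ueda, Sat evening→Chen, Sun morning→Fong, Sun afternoon→Chen+Fong.

5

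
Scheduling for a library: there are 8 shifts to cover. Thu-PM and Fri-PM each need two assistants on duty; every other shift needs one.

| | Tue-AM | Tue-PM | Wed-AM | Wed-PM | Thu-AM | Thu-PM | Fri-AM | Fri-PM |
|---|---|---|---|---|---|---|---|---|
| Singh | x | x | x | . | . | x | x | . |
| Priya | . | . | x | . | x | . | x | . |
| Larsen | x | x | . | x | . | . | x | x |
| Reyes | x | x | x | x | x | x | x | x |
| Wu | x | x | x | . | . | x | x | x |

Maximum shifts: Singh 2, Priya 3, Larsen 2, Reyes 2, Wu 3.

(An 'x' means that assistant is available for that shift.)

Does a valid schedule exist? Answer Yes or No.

Yes

One valid schedule: Tue-AM→Singh, Tue-PM→Wu, Wed-AM→Priya, Wed-PM→Larsen, Thu-AM→Priya, Thu-PM→Singh+Reyes, Fri-AM→Priya, Fri-PM→Larsen+Reyes.
Loads: Singh 2/2, Priya 3/3, Larsen 2/2, Reyes 2/2, Wu 1/3 — all within limits.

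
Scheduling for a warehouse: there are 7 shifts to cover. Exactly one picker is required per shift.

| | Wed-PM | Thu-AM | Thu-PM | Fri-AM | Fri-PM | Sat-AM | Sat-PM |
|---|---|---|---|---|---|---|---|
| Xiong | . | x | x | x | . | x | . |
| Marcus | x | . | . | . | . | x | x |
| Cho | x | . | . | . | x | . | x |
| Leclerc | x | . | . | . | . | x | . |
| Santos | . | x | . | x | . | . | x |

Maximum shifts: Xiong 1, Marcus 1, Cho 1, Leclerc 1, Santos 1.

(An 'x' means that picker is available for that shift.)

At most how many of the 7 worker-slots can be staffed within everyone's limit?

Total capacity across all pickers is 1+1+1+1+1 = 5, and 7 slots are needed, so at most 5 can be filled.
An assignment achieving 5: Wed-PM→Marcus, Thu-AM→Santos, Thu-PM→Xiong, Fri-PM→Cho, Sat-AM→Leclerc.
Loads: Xiong 1/1, Marcus 1/1, Cho 1/1, Leclerc 1/1, Santos 1/1.

5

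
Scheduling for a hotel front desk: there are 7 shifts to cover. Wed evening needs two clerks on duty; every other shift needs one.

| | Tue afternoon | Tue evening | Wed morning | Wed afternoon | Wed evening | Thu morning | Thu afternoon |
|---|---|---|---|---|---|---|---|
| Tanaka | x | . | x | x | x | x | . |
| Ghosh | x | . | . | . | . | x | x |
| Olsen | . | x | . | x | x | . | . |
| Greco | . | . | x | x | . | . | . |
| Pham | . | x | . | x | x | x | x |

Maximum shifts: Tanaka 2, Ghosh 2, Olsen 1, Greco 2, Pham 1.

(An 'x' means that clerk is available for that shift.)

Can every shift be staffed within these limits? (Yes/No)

One valid schedule: Tue afternoon→Tanaka, Tue evening→Olsen, Wed morning→Greco, Wed afternoon→Greco, Wed evening→Tanaka+Pham, Thu morning→Ghosh, Thu afternoon→Ghosh.
Loads: Tanaka 2/2, Ghosh 2/2, Olsen 1/1, Greco 2/2, Pham 1/1 — all within limits.

Yes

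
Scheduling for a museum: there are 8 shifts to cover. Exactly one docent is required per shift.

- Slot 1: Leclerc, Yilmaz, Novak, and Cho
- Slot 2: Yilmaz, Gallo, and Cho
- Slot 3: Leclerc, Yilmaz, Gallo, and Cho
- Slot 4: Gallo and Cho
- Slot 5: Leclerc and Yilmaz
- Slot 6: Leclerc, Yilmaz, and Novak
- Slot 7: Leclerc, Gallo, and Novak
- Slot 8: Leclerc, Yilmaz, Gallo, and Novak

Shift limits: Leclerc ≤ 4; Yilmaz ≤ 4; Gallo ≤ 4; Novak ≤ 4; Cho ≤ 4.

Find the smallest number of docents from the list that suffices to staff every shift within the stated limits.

2

8 slots to fill and no one can take more than 4, so at least ⌈8/4⌉ = 2 docents are needed.
Leclerc and Gallo alone can cover everything: Slot 1→Leclerc, Slot 2→Gallo, Slot 3→Leclerc, Slot 4→Gallo, Slot 5→Leclerc, Slot 6→Leclerc, Slot 7→Gallo, Slot 8→Gallo.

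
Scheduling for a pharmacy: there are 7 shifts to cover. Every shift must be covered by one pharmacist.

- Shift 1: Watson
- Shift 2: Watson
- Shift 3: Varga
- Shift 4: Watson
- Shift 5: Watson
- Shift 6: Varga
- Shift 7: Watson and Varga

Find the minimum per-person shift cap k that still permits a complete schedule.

4

With 2 pharmacists and 7 worker-slots to fill, someone must work at least ⌈7/2⌉ = 4 shifts, so k ≥ 4.
k = 4 works: Shift 1→Watson, Shift 2→Watson, Shift 3→Varga, Shift 4→Watson, Shift 5→Watson, Shift 6→Varga, Shift 7→Varga.
Loads: Watson 4, Varga 3 — all ≤ 4.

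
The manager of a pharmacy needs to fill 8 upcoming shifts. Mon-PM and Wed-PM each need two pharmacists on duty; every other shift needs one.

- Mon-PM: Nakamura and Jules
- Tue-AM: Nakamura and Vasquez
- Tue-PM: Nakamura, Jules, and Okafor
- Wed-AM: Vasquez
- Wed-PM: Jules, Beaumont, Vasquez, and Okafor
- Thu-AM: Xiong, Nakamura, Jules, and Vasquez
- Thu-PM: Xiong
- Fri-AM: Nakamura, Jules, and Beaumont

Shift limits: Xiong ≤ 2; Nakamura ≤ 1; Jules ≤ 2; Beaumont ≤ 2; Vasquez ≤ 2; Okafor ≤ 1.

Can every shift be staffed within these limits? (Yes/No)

Mon-PM can only be covered by Nakamura and Jules, so that assignment is forced.
Wed-AM can only be covered by Vasquez, so that assignment is forced.
Thu-PM can only be covered by Xiong, so that assignment is forced.
One valid schedule: Mon-PM→Nakamura+Jules, Tue-AM→Vasquez, Tue-PM→Jules, Wed-AM→Vasquez, Wed-PM→Beaumont+Okafor, Thu-AM→Xiong, Thu-PM→Xiong, Fri-AM→Beaumont.
Loads: Xiong 2/2, Nakamura 1/1, Jules 2/2, Beaumont 2/2, Vasquez 2/2, Okafor 1/1 — all within limits.

Yes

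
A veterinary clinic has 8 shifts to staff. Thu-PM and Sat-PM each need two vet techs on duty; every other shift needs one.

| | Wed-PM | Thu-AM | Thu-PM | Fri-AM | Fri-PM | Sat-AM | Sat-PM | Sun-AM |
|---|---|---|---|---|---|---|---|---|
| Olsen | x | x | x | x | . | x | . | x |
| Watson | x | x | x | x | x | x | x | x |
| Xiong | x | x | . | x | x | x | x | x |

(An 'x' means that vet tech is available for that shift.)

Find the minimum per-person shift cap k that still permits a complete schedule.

With 3 vet techs and 10 worker-slots to fill, someone must work at least ⌈10/3⌉ = 4 shifts, so k ≥ 4.
k = 4 works: Wed-PM→Olsen, Thu-AM→Olsen, Thu-PM→Olsen+Watson, Fri-AM→Olsen, Fri-PM→Watson, Sat-AM→Watson, Sat-PM→Watson+Xiong, Sun-AM→Xiong.
Loads: Olsen 4, Watson 4, Xiong 2 — all ≤ 4.

4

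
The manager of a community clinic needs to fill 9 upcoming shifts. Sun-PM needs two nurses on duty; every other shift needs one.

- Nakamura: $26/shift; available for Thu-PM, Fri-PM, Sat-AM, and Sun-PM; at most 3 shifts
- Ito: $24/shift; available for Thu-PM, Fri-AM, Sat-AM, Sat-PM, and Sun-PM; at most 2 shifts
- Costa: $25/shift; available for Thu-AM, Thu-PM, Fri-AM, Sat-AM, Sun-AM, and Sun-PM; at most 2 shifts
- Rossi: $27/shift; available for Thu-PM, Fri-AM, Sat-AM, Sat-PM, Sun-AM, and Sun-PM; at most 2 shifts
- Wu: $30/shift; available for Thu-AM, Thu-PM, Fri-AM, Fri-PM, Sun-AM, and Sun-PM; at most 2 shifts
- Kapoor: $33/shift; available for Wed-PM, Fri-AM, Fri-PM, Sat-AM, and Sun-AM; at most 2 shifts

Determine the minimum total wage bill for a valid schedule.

$263

Wed-PM can only be covered by Kapoor, so that assignment is forced.
Picking the cheapest available nurse for each shift independently would cost $254, but that ignores the shift limits.
An optimal schedule: Wed-PM→Kapoor, Thu-AM→Costa, Thu-PM→Ito, Fri-AM→Rossi, Fri-PM→Nakamura, Sat-AM→Nakamura, Sat-PM→Ito, Sun-AM→Costa, Sun-PM→Nakamura+Rossi.
Total: 33 + 25 + 24 + 27 + 26 + 26 + 24 + 25 + 26 + 27 = $263.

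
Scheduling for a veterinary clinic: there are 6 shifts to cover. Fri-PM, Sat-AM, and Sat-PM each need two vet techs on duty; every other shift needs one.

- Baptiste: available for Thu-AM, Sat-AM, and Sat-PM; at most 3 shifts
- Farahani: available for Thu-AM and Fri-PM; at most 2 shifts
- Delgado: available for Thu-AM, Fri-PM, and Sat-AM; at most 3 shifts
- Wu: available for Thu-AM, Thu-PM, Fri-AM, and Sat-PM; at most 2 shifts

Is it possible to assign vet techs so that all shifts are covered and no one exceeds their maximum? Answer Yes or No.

No

Total capacity is 10 and 9 slots are needed, so capacity alone doesn't rule it out.
Shifts {Thu-PM, Fri-AM, Sat-PM} need 4 worker-slots in total, but the vet techs available for any of those shifts (Baptiste and Wu) can supply at most 3 among them. So no valid schedule exists.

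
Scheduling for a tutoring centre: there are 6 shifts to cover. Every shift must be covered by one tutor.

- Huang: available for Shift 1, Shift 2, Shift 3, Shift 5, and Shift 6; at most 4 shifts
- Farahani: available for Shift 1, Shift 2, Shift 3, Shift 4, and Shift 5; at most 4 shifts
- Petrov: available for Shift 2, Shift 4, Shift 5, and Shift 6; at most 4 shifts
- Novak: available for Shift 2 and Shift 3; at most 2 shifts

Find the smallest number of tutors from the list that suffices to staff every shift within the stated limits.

2

6 slots to fill and no one can take more than 4, so at least ⌈6/4⌉ = 2 tutors are needed.
Huang and Farahani alone can cover everything: Shift 1→Huang, Shift 2→Huang, Shift 3→Huang, Shift 4→Farahani, Shift 5→Farahani, Shift 6→Huang.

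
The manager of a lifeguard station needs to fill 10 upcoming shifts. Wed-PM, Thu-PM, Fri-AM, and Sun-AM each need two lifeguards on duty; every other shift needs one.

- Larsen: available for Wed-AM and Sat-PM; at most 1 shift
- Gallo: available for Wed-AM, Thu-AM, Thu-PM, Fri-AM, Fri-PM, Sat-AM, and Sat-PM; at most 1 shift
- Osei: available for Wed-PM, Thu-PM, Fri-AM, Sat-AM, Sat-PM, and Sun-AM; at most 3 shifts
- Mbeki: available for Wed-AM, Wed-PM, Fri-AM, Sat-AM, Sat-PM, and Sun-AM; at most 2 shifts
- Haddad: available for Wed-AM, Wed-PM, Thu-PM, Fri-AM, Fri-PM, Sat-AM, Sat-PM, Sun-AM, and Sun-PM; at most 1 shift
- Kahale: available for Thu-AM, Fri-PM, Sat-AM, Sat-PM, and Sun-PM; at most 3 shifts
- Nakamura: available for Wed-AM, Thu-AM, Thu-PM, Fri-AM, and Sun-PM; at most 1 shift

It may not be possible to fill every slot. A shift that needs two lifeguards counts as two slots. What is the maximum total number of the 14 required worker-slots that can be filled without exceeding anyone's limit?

12

Total capacity across all lifeguards is 1+1+3+2+1+3+1 = 12, and 14 slots are needed, so at most 12 can be filled.
An assignment achieving 12: Wed-AM→Larsen, Wed-PM→Osei+Mbeki, Thu-AM→Gallo, Thu-PM→Osei+Nakamura, Fri-PM→Haddad, Sat-AM→Kahale, Sat-PM→Kahale, Sun-AM→Osei+Mbeki, Sun-PM→Kahale.
Loads: Larsen 1/1, Gallo 1/1, Osei 3/3, Mbeki 2/2, Haddad 1/1, Kahale 3/3, Nakamura 1/1.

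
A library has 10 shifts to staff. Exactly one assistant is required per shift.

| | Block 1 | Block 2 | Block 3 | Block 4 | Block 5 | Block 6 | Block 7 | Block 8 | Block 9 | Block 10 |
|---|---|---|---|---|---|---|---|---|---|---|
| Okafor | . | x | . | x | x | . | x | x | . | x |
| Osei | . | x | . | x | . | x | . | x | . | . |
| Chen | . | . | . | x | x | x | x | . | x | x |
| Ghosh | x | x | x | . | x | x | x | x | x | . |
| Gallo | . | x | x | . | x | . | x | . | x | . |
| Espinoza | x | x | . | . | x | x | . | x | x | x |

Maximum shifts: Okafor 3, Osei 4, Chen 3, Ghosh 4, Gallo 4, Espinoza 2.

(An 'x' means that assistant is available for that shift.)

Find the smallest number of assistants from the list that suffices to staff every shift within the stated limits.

3

10 slots to fill and no one can take more than 4, so at least ⌈10/4⌉ = 3 assistants are needed.
Okafor, Osei, and Ghosh alone can cover everything: Block 1→Ghosh, Block 2→Osei, Block 3→Ghosh, Block 4→Okafor, Block 5→Okafor, Block 6→Osei, Block 7→Ghosh, Block 8→Osei, Block 9→Ghosh, Block 10→Okafor.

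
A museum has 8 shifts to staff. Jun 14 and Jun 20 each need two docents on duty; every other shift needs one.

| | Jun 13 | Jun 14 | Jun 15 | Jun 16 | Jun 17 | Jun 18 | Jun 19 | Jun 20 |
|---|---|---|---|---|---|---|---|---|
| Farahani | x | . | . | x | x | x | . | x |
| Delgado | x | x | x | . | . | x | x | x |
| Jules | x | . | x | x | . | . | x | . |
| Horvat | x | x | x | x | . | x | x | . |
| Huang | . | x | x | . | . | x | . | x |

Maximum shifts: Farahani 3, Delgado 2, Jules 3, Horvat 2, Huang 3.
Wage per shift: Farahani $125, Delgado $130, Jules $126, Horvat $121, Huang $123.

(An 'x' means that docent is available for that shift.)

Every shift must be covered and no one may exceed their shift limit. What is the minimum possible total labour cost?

Jun 17 can only be covered by Farahani, so that assignment is forced.
Picking the cheapest available docent for each shift independently would cost $1222, but that ignores the shift limits.
An optimal schedule: Jun 13→Farahani, Jun 14→Horvat+Huang, Jun 15→Jules, Jun 16→Horvat, Jun 17→Farahani, Jun 18→Huang, Jun 19→Jules, Jun 20→Huang+Farahani.
Total: 125 + 121 + 123 + 126 + 121 + 125 + 123 + 126 + 123 + 125 = $1238.

$1238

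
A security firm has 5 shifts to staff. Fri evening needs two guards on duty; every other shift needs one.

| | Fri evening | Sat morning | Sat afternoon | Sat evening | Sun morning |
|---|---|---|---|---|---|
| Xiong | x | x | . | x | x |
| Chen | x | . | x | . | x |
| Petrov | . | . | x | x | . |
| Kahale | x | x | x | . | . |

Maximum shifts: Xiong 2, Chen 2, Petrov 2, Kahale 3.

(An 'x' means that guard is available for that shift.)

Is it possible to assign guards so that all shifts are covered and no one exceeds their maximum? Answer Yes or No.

Yes

One valid schedule: Fri evening→Chen+Kahale, Sat morning→Xiong, Sat afternoon→Petrov, Sat evening→Xiong, Sun morning→Chen.
Loads: Xiong 2/2, Chen 2/2, Petrov 1/2, Kahale 1/3 — all within limits.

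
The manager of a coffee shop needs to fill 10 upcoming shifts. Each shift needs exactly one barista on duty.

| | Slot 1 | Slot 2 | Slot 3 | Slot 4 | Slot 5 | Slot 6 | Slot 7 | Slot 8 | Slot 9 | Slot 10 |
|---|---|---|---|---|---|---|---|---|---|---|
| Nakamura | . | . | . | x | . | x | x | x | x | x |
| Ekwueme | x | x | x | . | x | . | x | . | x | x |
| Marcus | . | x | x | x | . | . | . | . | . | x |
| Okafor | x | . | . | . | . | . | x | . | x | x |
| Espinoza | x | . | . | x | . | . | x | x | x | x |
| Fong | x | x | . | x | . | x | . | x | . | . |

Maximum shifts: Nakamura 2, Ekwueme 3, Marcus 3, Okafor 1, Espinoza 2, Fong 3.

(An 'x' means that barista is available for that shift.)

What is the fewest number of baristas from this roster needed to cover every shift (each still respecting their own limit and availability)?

10 slots to fill and no one can take more than 3, so at least ⌈10/3⌉ = 4 baristas are needed.
Nakamura, Ekwueme, Marcus, and Espinoza alone can cover everything: Slot 1→Ekwueme, Slot 2→Ekwueme, Slot 3→Marcus, Slot 4→Marcus, Slot 5→Ekwueme, Slot 6→Nakamura, Slot 7→Espinoza, Slot 8→Nakamura, Slot 9→Espinoza, Slot 10→Marcus.

4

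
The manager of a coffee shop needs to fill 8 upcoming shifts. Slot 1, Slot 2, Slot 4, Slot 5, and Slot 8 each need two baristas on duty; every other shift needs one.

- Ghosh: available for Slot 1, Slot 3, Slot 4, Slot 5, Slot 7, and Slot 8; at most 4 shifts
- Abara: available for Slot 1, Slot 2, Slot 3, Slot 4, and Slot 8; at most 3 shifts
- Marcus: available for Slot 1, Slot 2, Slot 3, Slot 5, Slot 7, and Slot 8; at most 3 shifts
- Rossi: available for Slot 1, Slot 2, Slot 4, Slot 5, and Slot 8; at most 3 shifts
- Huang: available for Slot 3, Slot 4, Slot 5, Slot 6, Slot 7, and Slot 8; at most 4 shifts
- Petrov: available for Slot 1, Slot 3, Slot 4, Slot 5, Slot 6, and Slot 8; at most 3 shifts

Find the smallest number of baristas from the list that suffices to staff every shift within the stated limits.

13 slots to fill and no one can take more than 4, so at least ⌈13/4⌉ = 4 baristas are needed.
Ghosh, Abara, Marcus, and Huang alone can cover everything: Slot 1→Ghosh+Abara, Slot 2→Abara+Marcus, Slot 3→Huang, Slot 4→Ghosh+Abara, Slot 5→Ghosh+Marcus, Slot 6→Huang, Slot 7→Ghosh, Slot 8→Marcus+Huang.

4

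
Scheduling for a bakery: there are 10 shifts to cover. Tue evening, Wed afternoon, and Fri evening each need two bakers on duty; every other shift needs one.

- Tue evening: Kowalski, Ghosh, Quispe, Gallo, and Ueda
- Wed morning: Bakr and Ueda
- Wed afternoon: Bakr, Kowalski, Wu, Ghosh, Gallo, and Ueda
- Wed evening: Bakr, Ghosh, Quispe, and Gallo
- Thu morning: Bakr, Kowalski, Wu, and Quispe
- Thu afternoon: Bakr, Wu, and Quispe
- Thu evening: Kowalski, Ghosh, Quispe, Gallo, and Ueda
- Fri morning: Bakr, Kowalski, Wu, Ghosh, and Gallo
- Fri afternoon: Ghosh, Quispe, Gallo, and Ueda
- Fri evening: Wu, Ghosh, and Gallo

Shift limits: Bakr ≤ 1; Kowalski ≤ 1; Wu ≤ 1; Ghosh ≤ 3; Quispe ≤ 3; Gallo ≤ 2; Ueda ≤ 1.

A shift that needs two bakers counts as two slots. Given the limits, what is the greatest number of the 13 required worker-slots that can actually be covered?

Total capacity across all bakers is 1+1+1+3+3+2+1 = 12, and 13 slots are needed, so at most 12 can be filled.
An assignment achieving 12: Tue evening→Ghosh+Quispe, Wed morning→Bakr, Wed afternoon→Ueda, Wed evening→Ghosh, Thu morning→Kowalski, Thu afternoon→Wu, Thu evening→Quispe, Fri morning→Gallo, Fri afternoon→Quispe, Fri evening→Ghosh+Gallo.
Loads: Bakr 1/1, Kowalski 1/1, Wu 1/1, Ghosh 3/3, Quispe 3/3, Gallo 2/2, Ueda 1/1.

12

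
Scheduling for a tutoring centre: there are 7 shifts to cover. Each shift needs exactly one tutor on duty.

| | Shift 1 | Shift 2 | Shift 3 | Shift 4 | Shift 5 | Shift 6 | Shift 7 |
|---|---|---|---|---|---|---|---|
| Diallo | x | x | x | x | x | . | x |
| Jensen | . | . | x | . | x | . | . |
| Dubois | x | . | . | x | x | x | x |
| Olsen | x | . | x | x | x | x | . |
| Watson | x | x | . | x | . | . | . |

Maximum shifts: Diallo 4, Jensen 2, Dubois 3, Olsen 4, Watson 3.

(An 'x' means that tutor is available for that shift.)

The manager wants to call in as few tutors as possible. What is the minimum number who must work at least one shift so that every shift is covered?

2

7 slots to fill and no one can take more than 4, so at least ⌈7/4⌉ = 2 tutors are needed.
Diallo and Dubois alone can cover everything: Shift 1→Diallo, Shift 2→Diallo, Shift 3→Diallo, Shift 4→Diallo, Shift 5→Dubois, Shift 6→Dubois, Shift 7→Dubois.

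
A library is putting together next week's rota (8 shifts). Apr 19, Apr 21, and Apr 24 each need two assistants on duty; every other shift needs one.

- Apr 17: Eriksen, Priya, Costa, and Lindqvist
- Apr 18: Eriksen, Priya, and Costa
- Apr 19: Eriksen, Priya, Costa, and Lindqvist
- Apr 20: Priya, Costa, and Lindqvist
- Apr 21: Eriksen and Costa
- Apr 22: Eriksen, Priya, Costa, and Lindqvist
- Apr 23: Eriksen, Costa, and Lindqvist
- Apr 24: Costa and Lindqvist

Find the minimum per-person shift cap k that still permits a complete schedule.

With 4 assistants and 11 worker-slots to fill, someone must work at least ⌈11/4⌉ = 3 shifts, so k ≥ 3.
k = 3 works: Apr 17→Priya, Apr 18→Eriksen, Apr 19→Costa+Lindqvist, Apr 20→Priya, Apr 21→Eriksen+Costa, Apr 22→Priya, Apr 23→Eriksen, Apr 24→Costa+Lindqvist.
Loads: Eriksen 3, Priya 3, Costa 3, Lindqvist 2 — all ≤ 3.

3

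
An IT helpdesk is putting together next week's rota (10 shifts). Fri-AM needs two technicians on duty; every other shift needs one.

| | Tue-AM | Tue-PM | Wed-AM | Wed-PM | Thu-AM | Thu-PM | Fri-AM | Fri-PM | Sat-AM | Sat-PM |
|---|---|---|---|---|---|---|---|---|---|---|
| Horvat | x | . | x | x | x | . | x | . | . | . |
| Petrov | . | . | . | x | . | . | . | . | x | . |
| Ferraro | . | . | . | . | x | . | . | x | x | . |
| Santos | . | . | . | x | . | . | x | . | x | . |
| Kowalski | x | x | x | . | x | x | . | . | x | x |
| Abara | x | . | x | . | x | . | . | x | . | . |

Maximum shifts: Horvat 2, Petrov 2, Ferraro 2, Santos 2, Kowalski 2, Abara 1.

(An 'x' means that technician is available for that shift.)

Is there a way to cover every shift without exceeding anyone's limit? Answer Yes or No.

Total capacity is 11 and 11 slots are needed, so capacity alone doesn't rule it out.
Shifts {Tue-PM, Thu-PM, Sat-PM} need 3 worker-slots in total, but the technicians available for any of those shifts (Kowalski) can supply at most 2 among them. So no valid schedule exists.

No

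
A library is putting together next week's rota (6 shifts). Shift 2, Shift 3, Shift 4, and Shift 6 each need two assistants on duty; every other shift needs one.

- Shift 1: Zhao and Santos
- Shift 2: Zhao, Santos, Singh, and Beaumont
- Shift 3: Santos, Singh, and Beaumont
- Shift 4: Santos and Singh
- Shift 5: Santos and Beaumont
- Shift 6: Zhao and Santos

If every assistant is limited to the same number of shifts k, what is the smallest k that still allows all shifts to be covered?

3

With 4 assistants and 10 worker-slots to fill, someone must work at least ⌈10/4⌉ = 3 shifts, so k ≥ 3.
k = 3 works: Shift 1→Zhao, Shift 2→Zhao+Singh, Shift 3→Singh+Beaumont, Shift 4→Santos+Singh, Shift 5→Santos, Shift 6→Zhao+Santos.
Loads: Zhao 3, Santos 3, Singh 3, Beaumont 1 — all ≤ 3.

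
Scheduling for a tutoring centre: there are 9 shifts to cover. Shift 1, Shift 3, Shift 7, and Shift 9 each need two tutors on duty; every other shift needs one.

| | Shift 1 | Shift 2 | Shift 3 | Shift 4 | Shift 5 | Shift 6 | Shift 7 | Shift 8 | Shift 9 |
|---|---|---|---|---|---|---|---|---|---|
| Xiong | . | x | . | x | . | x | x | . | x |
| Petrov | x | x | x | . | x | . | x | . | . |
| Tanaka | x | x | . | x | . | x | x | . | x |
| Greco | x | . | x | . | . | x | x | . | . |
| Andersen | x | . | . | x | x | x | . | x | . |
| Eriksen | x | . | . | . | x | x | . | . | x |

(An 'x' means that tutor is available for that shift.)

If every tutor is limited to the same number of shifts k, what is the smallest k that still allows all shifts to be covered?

With 6 tutors and 13 worker-slots to fill, someone must work at least ⌈13/6⌉ = 3 shifts, so k ≥ 3.
k = 3 works: Shift 1→Greco+Andersen, Shift 2→Xiong, Shift 3→Petrov+Greco, Shift 4→Xiong, Shift 5→Petrov, Shift 6→Tanaka, Shift 7→Petrov+Tanaka, Shift 8→Andersen, Shift 9→Xiong+Tanaka.
Loads: Xiong 3, Petrov 3, Tanaka 3, Greco 2, Andersen 2, Eriksen 0 — all ≤ 3.

3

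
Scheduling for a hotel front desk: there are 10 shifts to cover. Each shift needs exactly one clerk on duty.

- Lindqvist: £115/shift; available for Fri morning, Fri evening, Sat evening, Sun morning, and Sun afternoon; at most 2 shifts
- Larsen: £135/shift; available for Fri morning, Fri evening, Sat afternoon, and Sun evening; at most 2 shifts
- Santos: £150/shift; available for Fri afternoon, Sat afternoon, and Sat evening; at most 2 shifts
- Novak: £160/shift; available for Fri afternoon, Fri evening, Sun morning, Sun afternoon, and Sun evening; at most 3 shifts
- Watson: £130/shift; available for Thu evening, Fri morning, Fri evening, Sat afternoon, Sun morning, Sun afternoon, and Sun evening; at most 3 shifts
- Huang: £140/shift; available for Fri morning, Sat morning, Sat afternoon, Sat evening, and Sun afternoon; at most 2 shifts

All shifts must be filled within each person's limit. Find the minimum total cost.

£1320

Thu evening can only be covered by Watson, so that assignment is forced.
Sat morning can only be covered by Huang, so that assignment is forced.
Picking the cheapest available clerk for each shift independently would cost £1255, but that ignores the shift limits.
An optimal schedule: Thu evening→Watson, Fri morning→Watson, Fri afternoon→Santos, Fri evening→Larsen, Sat morning→Huang, Sat afternoon→Larsen, Sat evening→Lindqvist, Sun morning→Lindqvist, Sun afternoon→Huang, Sun evening→Watson.
Total: 130 + 130 + 150 + 135 + 140 + 135 + 115 + 115 + 140 + 130 = £1320.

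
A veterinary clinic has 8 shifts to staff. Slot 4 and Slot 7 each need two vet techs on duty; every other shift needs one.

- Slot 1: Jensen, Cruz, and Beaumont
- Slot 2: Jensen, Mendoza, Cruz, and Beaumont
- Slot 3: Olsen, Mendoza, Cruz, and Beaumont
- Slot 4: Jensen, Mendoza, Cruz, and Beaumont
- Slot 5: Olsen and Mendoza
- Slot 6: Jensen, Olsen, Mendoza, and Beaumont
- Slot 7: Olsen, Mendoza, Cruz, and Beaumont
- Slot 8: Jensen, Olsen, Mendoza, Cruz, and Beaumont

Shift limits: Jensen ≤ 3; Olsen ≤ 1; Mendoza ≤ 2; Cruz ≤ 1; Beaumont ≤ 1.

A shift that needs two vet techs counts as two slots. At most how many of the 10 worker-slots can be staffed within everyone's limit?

Total capacity across all vet techs is 3+1+2+1+1 = 8, and 10 slots are needed, so at most 8 can be filled.
An assignment achieving 8: Slot 1→Jensen, Slot 2→Jensen, Slot 3→Mendoza, Slot 4→Jensen+Mendoza, Slot 5→Olsen, Slot 6→Beaumont, Slot 7→Cruz.
Loads: Jensen 3/3, Olsen 1/1, Mendoza 2/2, Cruz 1/1, Beaumont 1/1.

8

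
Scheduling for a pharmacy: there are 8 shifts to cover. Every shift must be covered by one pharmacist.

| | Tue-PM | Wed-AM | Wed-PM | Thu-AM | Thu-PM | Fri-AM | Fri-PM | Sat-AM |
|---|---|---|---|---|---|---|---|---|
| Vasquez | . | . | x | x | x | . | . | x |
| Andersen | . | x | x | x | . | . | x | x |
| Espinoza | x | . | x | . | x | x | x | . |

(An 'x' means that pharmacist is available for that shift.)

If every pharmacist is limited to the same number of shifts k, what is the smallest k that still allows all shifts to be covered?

3

With 3 pharmacists and 8 worker-slots to fill, someone must work at least ⌈8/3⌉ = 3 shifts, so k ≥ 3.
k = 3 works: Tue-PM→Espinoza, Wed-AM→Andersen, Wed-PM→Andersen, Thu-AM→Vasquez, Thu-PM→Vasquez, Fri-AM→Espinoza, Fri-PM→Andersen, Sat-AM→Vasquez.
Loads: Vasquez 3, Andersen 3, Espinoza 2 — all ≤ 3.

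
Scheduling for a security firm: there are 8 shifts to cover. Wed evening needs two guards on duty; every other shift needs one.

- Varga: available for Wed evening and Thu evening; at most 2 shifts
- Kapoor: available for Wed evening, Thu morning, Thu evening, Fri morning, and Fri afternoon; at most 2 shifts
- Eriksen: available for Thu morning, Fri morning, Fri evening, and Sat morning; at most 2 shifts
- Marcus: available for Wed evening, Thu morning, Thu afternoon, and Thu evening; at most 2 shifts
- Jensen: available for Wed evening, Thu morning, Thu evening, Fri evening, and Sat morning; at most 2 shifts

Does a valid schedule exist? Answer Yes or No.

Thu afternoon can only be covered by Marcus, so that assignment is forced.
Fri afternoon can only be covered by Kapoor, so that assignment is forced.
One valid schedule: Wed evening→Varga+Jensen, Thu morning→Marcus, Thu afternoon→Marcus, Thu evening→Varga, Fri morning→Kapoor, Fri afternoon→Kapoor, Fri evening→Eriksen, Sat morning→Eriksen.
Loads: Varga 2/2, Kapoor 2/2, Eriksen 2/2, Marcus 2/2, Jensen 1/2 — all within limits.

Yes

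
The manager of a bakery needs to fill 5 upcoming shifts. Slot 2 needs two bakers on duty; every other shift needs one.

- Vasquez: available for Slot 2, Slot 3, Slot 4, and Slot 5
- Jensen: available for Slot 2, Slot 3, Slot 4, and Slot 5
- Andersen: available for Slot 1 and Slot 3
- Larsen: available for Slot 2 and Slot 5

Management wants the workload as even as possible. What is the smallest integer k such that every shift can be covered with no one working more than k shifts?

With 4 bakers and 6 worker-slots to fill, someone must work at least ⌈6/4⌉ = 2 shifts, so k ≥ 2.
k = 2 works: Slot 1→Andersen, Slot 2→Vasquez+Jensen, Slot 3→Jensen, Slot 4→Vasquez, Slot 5→Larsen.
Loads: Vasquez 2, Jensen 2, Andersen 1, Larsen 1 — all ≤ 2.

2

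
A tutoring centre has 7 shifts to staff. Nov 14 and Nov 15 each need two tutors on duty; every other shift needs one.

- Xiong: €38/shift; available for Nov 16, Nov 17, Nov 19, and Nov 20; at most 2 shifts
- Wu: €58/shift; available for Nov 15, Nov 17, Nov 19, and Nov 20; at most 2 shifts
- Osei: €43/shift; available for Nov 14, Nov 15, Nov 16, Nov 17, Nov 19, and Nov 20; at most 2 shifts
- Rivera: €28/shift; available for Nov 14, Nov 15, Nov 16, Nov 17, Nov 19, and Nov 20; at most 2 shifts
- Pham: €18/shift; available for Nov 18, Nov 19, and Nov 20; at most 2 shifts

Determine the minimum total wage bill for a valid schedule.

Nov 14 can only be covered by Osei and Rivera, so that assignment is forced.
Nov 18 can only be covered by Pham, so that assignment is forced.
Picking the cheapest available tutor for each shift independently would cost €252, but that ignores the shift limits.
An optimal schedule: Nov 14→Rivera+Osei, Nov 15→Rivera+Osei, Nov 16→Xiong, Nov 17→Xiong, Nov 18→Pham, Nov 19→Pham, Nov 20→Wu.
Total: 28 + 43 + 28 + 43 + 38 + 38 + 18 + 18 + 58 = €312.

€312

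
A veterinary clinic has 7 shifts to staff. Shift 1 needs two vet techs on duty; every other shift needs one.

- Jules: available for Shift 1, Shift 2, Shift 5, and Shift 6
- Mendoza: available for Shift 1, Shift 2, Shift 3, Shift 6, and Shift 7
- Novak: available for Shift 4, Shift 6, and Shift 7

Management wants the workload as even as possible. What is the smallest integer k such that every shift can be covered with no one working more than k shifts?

With 3 vet techs and 8 worker-slots to fill, someone must work at least ⌈8/3⌉ = 3 shifts, so k ≥ 3.
k = 3 works: Shift 1→Jules+Mendoza, Shift 2→Jules, Shift 3→Mendoza, Shift 4→Novak, Shift 5→Jules, Shift 6→Novak, Shift 7→Mendoza.
Loads: Jules 3, Mendoza 3, Novak 2 — all ≤ 3.

3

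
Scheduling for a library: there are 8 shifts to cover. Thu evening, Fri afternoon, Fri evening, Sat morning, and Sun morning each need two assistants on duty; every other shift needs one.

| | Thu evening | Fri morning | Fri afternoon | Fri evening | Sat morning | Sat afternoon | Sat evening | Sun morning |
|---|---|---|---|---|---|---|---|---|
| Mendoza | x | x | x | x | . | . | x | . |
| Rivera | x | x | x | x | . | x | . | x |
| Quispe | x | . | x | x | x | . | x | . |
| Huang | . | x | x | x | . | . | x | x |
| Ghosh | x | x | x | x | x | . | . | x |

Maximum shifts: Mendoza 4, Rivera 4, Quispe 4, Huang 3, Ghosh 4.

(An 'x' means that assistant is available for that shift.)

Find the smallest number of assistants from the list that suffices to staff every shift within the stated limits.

13 slots to fill and no one can take more than 4, so at least ⌈13/4⌉ = 4 assistants are needed.
Mendoza, Rivera, Quispe, and Ghosh alone can cover everything: Thu evening→Mendoza+Rivera, Fri morning→Mendoza, Fri afternoon→Mendoza+Rivera, Fri evening→Quispe+Ghosh, Sat morning→Quispe+Ghosh, Sat afternoon→Rivera, Sat evening→Mendoza, Sun morning→Rivera+Ghosh.

4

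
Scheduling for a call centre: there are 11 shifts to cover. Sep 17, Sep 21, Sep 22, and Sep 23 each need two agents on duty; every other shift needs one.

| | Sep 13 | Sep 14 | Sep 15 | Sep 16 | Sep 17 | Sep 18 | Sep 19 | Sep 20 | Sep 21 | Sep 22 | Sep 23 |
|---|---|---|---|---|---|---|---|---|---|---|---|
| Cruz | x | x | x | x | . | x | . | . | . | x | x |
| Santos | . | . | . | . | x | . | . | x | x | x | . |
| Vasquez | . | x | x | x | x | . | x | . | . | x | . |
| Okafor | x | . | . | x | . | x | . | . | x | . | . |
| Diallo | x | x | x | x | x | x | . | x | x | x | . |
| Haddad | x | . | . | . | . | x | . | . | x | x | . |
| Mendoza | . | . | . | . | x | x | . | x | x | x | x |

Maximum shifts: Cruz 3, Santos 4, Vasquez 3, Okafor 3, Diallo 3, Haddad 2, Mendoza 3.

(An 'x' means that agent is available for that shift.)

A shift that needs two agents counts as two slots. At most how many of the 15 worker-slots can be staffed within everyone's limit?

15

Total capacity across all agents is 3+4+3+3+3+2+3 = 21, and 15 slots are needed, so at most 15 can be filled.
An assignment achieving 15: Sep 13→Okafor, Sep 14→Cruz, Sep 15→Cruz, Sep 16→Vasquez, Sep 17→Santos+Vasquez, Sep 18→Okafor, Sep 19→Vasquez, Sep 20→Santos, Sep 21→Santos+Okafor, Sep 22→Santos+Diallo, Sep 23→Cruz+Mendoza.
Loads: Cruz 3/3, Santos 4/4, Vasquez 3/3, Okafor 3/3, Diallo 1/3, Haddad 0/2, Mendoza 1/3.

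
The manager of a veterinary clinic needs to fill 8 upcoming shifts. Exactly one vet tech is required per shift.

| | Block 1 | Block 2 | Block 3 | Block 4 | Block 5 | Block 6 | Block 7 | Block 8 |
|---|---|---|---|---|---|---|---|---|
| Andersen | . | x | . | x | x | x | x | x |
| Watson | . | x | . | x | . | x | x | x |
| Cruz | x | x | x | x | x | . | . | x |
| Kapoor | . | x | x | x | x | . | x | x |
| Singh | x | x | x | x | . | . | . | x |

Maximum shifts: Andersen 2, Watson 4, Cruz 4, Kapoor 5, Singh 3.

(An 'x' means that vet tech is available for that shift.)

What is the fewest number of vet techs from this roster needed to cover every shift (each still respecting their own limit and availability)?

8 slots to fill and no one can take more than 5, so at least ⌈8/5⌉ = 2 vet techs are needed.
Watson and Cruz alone can cover everything: Block 1→Cruz, Block 2→Watson, Block 3→Cruz, Block 4→Watson, Block 5→Cruz, Block 6→Watson, Block 7→Watson, Block 8→Cruz.

2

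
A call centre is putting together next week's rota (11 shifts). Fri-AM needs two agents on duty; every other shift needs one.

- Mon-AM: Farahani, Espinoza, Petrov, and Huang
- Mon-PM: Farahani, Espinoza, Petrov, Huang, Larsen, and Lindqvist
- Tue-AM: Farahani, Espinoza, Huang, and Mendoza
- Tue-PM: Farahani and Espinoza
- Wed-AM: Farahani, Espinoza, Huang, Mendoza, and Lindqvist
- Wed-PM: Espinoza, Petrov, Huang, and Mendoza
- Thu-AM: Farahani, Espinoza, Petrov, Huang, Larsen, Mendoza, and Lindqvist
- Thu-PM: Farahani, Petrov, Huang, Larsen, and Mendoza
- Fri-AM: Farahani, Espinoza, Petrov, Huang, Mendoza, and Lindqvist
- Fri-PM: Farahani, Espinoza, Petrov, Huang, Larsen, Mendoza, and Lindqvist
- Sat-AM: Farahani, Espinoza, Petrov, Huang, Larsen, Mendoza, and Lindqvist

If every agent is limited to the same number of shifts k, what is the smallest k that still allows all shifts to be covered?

2

With 7 agents and 12 worker-slots to fill, someone must work at least ⌈12/7⌉ = 2 shifts, so k ≥ 2.
k = 2 works: Mon-AM→Farahani, Mon-PM→Petrov, Tue-AM→Espinoza, Tue-PM→Farahani, Wed-AM→Huang, Wed-PM→Espinoza, Thu-AM→Huang, Thu-PM→Petrov, Fri-AM→Mendoza+Lindqvist, Fri-PM→Larsen, Sat-AM→Larsen.
Loads: Farahani 2, Espinoza 2, Petrov 2, Huang 2, Larsen 2, Mendoza 1, Lindqvist 1 — all ≤ 2.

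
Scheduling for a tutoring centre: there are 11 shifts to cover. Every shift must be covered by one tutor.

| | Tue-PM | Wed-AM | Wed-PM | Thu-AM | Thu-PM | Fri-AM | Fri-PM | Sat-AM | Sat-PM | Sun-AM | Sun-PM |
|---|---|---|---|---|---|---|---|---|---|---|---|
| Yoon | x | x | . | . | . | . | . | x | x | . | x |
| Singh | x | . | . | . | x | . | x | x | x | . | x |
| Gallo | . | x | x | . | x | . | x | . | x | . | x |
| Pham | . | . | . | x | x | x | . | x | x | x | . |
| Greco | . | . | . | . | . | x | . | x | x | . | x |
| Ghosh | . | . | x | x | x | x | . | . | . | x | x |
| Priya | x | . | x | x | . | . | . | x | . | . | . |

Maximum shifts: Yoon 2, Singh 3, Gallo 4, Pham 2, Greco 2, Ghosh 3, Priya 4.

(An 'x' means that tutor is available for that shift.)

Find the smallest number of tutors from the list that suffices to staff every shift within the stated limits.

11 slots to fill and no one can take more than 4, so at least ⌈11/4⌉ = 3 tutors are needed.
Gallo, Ghosh, and Priya alone can cover everything: Tue-PM→Priya, Wed-AM→Gallo, Wed-PM→Priya, Thu-AM→Priya, Thu-PM→Gallo, Fri-AM→Ghosh, Fri-PM→Gallo, Sat-AM→Priya, Sat-PM→Gallo, Sun-AM→Ghosh, Sun-PM→Ghosh.

3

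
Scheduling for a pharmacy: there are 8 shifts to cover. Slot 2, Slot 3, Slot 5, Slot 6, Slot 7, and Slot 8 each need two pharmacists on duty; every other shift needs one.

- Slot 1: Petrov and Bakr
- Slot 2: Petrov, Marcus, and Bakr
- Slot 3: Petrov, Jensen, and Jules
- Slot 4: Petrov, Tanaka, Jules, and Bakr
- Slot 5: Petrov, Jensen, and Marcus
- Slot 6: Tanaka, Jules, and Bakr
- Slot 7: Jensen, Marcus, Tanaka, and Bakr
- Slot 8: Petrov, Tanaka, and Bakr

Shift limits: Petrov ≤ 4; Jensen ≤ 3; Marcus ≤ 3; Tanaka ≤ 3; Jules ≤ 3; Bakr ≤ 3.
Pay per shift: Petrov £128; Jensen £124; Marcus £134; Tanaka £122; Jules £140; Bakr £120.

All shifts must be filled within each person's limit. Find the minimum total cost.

£1744

Picking the cheapest available pharmacist for each shift independently would cost £1718, but that ignores the shift limits.
An optimal schedule: Slot 1→Bakr, Slot 2→Bakr+Petrov, Slot 3→Jensen+Petrov, Slot 4→Tanaka, Slot 5→Jensen+Petrov, Slot 6→Bakr+Tanaka, Slot 7→Jensen+Marcus, Slot 8→Tanaka+Petrov.
Total: 120 + 120 + 128 + 124 + 128 + 122 + 124 + 128 + 120 + 122 + 124 + 134 + 122 + 128 = £1744.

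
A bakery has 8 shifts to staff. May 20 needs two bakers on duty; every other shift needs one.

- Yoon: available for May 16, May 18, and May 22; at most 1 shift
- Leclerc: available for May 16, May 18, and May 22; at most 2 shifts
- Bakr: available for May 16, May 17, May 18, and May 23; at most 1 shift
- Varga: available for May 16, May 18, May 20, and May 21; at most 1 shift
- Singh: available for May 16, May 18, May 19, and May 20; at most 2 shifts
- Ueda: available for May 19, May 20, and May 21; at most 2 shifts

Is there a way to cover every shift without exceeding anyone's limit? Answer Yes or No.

Total capacity is 9 and 9 slots are needed, so capacity alone doesn't rule it out.
Shifts {May 17, May 23} need 2 worker-slots in total, but the bakers available for any of those shifts (Bakr) can supply at most 1 among them. So no valid schedule exists.

No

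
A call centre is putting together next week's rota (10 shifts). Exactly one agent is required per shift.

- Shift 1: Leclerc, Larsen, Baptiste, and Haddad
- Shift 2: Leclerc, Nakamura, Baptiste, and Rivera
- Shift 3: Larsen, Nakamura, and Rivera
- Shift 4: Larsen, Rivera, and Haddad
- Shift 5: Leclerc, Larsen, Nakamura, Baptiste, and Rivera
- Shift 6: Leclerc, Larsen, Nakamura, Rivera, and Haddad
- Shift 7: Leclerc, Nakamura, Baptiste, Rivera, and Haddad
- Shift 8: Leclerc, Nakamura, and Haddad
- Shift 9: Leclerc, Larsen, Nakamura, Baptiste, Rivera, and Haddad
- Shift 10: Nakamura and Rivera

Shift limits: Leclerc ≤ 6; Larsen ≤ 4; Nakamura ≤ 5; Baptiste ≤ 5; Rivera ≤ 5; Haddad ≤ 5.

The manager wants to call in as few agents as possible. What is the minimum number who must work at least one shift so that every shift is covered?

2

10 slots to fill and no one can take more than 6, so at least ⌈10/6⌉ = 2 agents are needed.
Leclerc and Rivera alone can cover everything: Shift 1→Leclerc, Shift 2→Leclerc, Shift 3→Rivera, Shift 4→Rivera, Shift 5→Leclerc, Shift 6→Leclerc, Shift 7→Leclerc, Shift 8→Leclerc, Shift 9→Rivera, Shift 10→Rivera.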